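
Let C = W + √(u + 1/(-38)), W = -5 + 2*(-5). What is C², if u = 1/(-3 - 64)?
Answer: (38190 - I*√267330)²/6482116 ≈ 224.96 - 6.0924*I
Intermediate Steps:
u = -1/67 (u = 1/(-67) = -1/67 ≈ -0.014925)
W = -15 (W = -5 - 10 = -15)
C = -15 + I*√267330/2546 (C = -15 + √(-1/67 + 1/(-38)) = -15 + √(-1/67 - 1/38) = -15 + √(-105/2546) = -15 + I*√267330/2546 ≈ -15.0 + 0.20308*I)
C² = (-15 + I*√267330/2546)²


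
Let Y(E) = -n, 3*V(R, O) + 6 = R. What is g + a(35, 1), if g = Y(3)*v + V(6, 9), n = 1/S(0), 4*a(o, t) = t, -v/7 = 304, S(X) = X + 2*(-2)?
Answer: -2127/4 ≈ -531.75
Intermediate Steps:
S(X) = -4 + X (S(X) = X - 4 = -4 + X)
v = -2128 (v = -7*304 = -2128)
a(o, t) = t/4
V(R, O) = -2 + R/3
n = -¼ (n = 1/(-4 + 0) = 1/(-4) = -¼ ≈ -0.25000)
Y(E) = ¼ (Y(E) = -1*(-¼) = ¼)
g = -532 (g = (¼)*(-2128) + (-2 + (⅓)*6) = -532 + (-2 + 2) = -532 + 0 = -532)
g + a(35, 1) = -532 + (¼)*1 = -532 + ¼ = -2127/4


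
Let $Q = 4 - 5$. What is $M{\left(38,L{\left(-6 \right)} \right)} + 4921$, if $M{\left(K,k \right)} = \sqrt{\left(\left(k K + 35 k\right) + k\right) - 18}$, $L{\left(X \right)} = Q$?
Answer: $4921 + 2 i \sqrt{23} \approx 4921.0 + 9.5917 i$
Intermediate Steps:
$Q = -1$
$L{\left(X \right)} = -1$
$M{\left(K,k \right)} = \sqrt{-18 + 36 k + K k}$ ($M{\left(K,k \right)} = \sqrt{\left(\left(K k + 35 k\right) + k\right) - 18} = \sqrt{\left(\left(35 k + K k\right) + k\right) - 18} = \sqrt{\left(36 k + K k\right) - 18} = \sqrt{-18 + 36 k + K k}$)
$M{\left(38,L{\left(-6 \right)} \right)} + 4921 = \sqrt{-18 + 36 \left(-1\right) + 38 \left(-1\right)} + 4921 = \sqrt{-18 - 36 - 38} + 4921 = \sqrt{-92} + 4921 = 2 i \sqrt{23} + 4921 = 4921 + 2 i \sqrt{23}$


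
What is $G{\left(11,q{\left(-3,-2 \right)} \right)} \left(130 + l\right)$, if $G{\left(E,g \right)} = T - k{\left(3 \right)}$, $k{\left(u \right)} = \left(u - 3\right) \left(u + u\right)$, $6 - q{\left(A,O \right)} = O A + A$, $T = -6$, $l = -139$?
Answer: $54$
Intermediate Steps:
$q{\left(A,O \right)} = 6 - A - A O$ ($q{\left(A,O \right)} = 6 - \left(O A + A\right) = 6 - \left(A O + A\right) = 6 - \left(A + A O\right) = 6 - A - A O$)
$k{\left(u \right)} = 2 u \left(-3 + u\right)$ ($k{\left(u \right)} = \left(-3 + u\right) 2 u = 2 u \left(-3 + u\right)$)
$G{\left(E,g \right)} = -6$ ($G{\left(E,g \right)} = -6 - 2 \cdot 3 \left(-3 + 3\right) = -6 - 2 \cdot 3 \cdot 0 = -6 - 0 = -6 + 0 = -6$)
$G{\left(11,q{\left(-3,-2 \right)} \right)} \left(130 + l\right) = - 6 \left(130 - 139\right) = \left(-6\right) \left(-9\right) = 54$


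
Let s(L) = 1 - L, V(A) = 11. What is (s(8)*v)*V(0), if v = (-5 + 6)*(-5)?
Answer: 385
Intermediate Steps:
v = -5 (v = 1*(-5) = -5)
(s(8)*v)*V(0) = ((1 - 1*8)*(-5))*11 = ((1 - 8)*(-5))*11 = -7*(-5)*11 = 35*11 = 385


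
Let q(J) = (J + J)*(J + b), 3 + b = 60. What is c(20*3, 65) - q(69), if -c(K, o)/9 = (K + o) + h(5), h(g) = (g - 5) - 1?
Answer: -18504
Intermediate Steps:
b = 57 (b = -3 + 60 = 57)
h(g) = -6 + g (h(g) = (-5 + g) - 1 = -6 + g)
c(K, o) = 9 - 9*K - 9*o (c(K, o) = -9*((K + o) + (-6 + 5)) = -9*((K + o) - 1) = -9*(-1 + K + o) = 9 - 9*K - 9*o)
q(J) = 2*J*(57 + J) (q(J) = (J + J)*(J + 57) = (2*J)*(57 + J) = 2*J*(57 + J))
c(20*3, 65) - q(69) = (9 - 180*3 - 9*65) - 2*69*(57 + 69) = (9 - 9*60 - 585) - 2*69*126 = (9 - 540 - 585) - 1*17388 = -1116 - 17388 = -18504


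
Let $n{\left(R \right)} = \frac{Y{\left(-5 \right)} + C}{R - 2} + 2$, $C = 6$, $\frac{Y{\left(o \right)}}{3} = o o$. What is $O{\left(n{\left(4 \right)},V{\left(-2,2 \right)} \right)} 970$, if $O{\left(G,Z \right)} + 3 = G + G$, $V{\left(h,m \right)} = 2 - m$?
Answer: $79540$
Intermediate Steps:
$Y{\left(o \right)} = 3 o^{2}$ ($Y{\left(o \right)} = 3 o o = 3 o^{2}$)
$n{\left(R \right)} = 2 + \frac{81}{-2 + R}$ ($n{\left(R \right)} = \frac{3 \left(-5\right)^{2} + 6}{R - 2} + 2 = \frac{3 \cdot 25 + 6}{-2 + R} + 2 = \frac{75 + 6}{-2 + R} + 2 = \frac{81}{-2 + R} + 2 = 2 + \frac{81}{-2 + R}$)
$O{\left(G,Z \right)} = -3 + 2 G$ ($O{\left(G,Z \right)} = -3 + \left(G + G\right) = -3 + 2 G$)
$O{\left(n{\left(4 \right)},V{\left(-2,2 \right)} \right)} 970 = \left(-3 + 2 \frac{77 + 2 \cdot 4}{-2 + 4}\right) 970 = \left(-3 + 2 \frac{77 + 8}{2}\right) 970 = \left(-3 + 2 \cdot \frac{1}{2} \cdot 85\right) 970 = \left(-3 + 2 \cdot \frac{85}{2}\right) 970 = \left(-3 + 85\right) 970 = 82 \cdot 970 = 79540$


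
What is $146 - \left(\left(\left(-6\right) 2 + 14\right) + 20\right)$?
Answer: $124$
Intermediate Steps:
$146 - \left(\left(\left(-6\right) 2 + 14\right) + 20\right) = 146 - \left(\left(-12 + 14\right) + 20\right) = 146 - \left(2 + 20\right) = 146 - 22 = 124$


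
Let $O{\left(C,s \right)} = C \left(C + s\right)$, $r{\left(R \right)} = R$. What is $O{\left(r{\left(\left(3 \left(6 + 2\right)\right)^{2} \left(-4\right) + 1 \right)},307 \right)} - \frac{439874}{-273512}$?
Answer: $\frac{628638559665}{136756} \approx 4.5968 \cdot 10^{6}$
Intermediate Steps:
$O{\left(r{\left(\left(3 \left(6 + 2\right)\right)^{2} \left(-4\right) + 1 \right)},307 \right)} - \frac{439874}{-273512} = \left(\left(3 \left(6 + 2\right)\right)^{2} \left(-4\right) + 1\right) \left(\left(\left(3 \left(6 + 2\right)\right)^{2} \left(-4\right) + 1\right) + 307\right) - \frac{439874}{-273512} = \left(\left(3 \cdot 8\right)^{2} \left(-4\right) + 1\right) \left(\left(\left(3 \cdot 8\right)^{2} \left(-4\right) + 1\right) + 307\right) - 439874 \left(- \frac{1}{273512}\right) = \left(24^{2} \left(-4\right) + 1\right) \left(\left(24^{2} \left(-4\right) + 1\right) + 307\right) - - \frac{219937}{136756} = \left(576 \left(-4\right) + 1\right) \left(\left(576 \left(-4\right) + 1\right) + 307\right) + \frac{219937}{136756} = \left(-2304 + 1\right) \left(\left(-2304 + 1\right) + 307\right) + \frac{219937}{136756} = - 2303 \left(-2303 + 307\right) + \frac{219937}{136756} = \left(-2303\right) \left(-1996\right) + \frac{219937}{136756} = 4596788 + \frac{219937}{136756} = \frac{628638559665}{136756}$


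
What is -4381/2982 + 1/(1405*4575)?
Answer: -3128946377/2129769250 ≈ -1.4691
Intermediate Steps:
-4381/2982 + 1/(1405*4575) = -4381*1/2982 + (1/1405)*(1/4575) = -4381/2982 + 1/6427875 = -3128946377/2129769250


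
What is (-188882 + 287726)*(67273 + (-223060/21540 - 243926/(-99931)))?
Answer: 238525432187520680/35875229 ≈ 6.6488e+9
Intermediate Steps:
(-188882 + 287726)*(67273 + (-223060/21540 - 243926/(-99931))) = 98844*(67273 + (-223060*1/21540 - 243926*(-1/99931))) = 98844*(67273 + (-11153/1077 + 243926/99931)) = 98844*(67273 - 851822141/107625687) = 98844*(7239451019410/107625687) = 238525432187520680/35875229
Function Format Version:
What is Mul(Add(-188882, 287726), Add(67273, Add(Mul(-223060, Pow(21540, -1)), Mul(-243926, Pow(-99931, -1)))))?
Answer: Rational(238525432187520680, 35875229) ≈ 6.6488e+9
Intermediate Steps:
Mul(Add(-188882, 287726), Add(67273, Add(Mul(-223060, Pow(21540, -1)), Mul(-243926, Pow(-99931, -1))))) = Mul(98844, Add(67273, Add(Mul(-223060, Rational(1, 21540)), Mul(-243926, Rational(-1, 99931))))) = Mul(98844, Add(67273, Add(Rational(-11153, 1077), Rational(243926, 99931)))) = Mul(98844, Add(67273, Rational(-851822141, 107625687))) = Mul(98844, Rational(7239451019410, 107625687)) = Rational(238525432187520680, 35875229)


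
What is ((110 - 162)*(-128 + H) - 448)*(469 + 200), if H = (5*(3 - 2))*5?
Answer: 3283452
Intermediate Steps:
H = 25 (H = (5*1)*5 = 5*5 = 25)
((110 - 162)*(-128 + H) - 448)*(469 + 200) = ((110 - 162)*(-128 + 25) - 448)*(469 + 200) = (-52*(-103) - 448)*669 = (5356 - 448)*669 = 4908*669 = 3283452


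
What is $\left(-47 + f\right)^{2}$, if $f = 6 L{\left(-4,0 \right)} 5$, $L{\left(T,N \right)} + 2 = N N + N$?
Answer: $11449$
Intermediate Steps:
$L{\left(T,N \right)} = -2 + N + N^{2}$ ($L{\left(T,N \right)} = -2 + \left(N N + N\right) = -2 + \left(N^{2} + N\right) = -2 + \left(N + N^{2}\right) = -2 + N + N^{2}$)
$f = -60$ ($f = 6 \left(-2 + 0 + 0^{2}\right) 5 = 6 \left(-2 + 0 + 0\right) 5 = 6 \left(-2\right) 5 = \left(-12\right) 5 = -60$)
$\left(-47 + f\right)^{2} = \left(-47 - 60\right)^{2} = \left(-107\right)^{2} = 11449$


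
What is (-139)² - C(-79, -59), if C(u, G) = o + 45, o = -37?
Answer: 19313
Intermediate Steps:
C(u, G) = 8 (C(u, G) = -37 + 45 = 8)
(-139)² - C(-79, -59) = (-139)² - 1*8 = 19321 - 8 = 19313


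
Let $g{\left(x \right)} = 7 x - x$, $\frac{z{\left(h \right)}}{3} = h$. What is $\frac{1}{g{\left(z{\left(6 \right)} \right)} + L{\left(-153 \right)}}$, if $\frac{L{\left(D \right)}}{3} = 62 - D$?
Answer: $\frac{1}{753} \approx 0.001328$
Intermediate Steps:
$L{\left(D \right)} = 186 - 3 D$ ($L{\left(D \right)} = 3 \left(62 - D\right) = 186 - 3 D$)
$z{\left(h \right)} = 3 h$
$g{\left(x \right)} = 6 x$
$\frac{1}{g{\left(z{\left(6 \right)} \right)} + L{\left(-153 \right)}} = \frac{1}{6 \cdot 3 \cdot 6 + \left(186 - -459\right)} = \frac{1}{6 \cdot 18 + \left(186 + 459\right)} = \frac{1}{108 + 645} = \frac{1}{753}$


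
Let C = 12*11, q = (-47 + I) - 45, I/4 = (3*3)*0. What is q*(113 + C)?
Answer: -22540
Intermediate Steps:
I = 0 (I = 4*((3*3)*0) = 4*(9*0) = 4*0 = 0)
q = -92 (q = (-47 + 0) - 45 = -47 - 45 = -92)
C = 132
q*(113 + C) = -92*(113 + 132) = -92*245 = -22540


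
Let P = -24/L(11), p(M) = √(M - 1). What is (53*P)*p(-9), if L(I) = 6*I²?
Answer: -212*I*√10/121 ≈ -5.5405*I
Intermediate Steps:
p(M) = √(-1 + M)
P = -4/121 (P = -24/(6*11²) = -24/(6*121) = -24/726 = -24*1/726 = -4/121 ≈ -0.033058)
(53*P)*p(-9) = (53*(-4/121))*√(-1 - 9) = -212*I*√10/121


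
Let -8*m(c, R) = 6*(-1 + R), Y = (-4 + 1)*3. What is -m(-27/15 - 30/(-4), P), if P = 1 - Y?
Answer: 27/4 ≈ 6.7500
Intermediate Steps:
Y = -9 (Y = -3*3 = -9)
P = 10 (P = 1 - 1*(-9) = 1 + 9 = 10)
m(c, R) = ¾ - 3*R/4 (m(c, R) = -3*(-1 + R)/4 = -(-6 + 6*R)/8 = ¾ - 3*R/4)
-m(-27/15 - 30/(-4), P) = -(¾ - ¾*10) = -(¾ - 15/2) = -1*(-27/4) = 27/4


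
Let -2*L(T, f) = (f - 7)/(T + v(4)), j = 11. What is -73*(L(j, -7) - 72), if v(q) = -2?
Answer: 46793/9 ≈ 5199.2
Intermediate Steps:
L(T, f) = -(-7 + f)/(2*(-2 + T)) (L(T, f) = -(f - 7)/(2*(T - 2)) = -(-7 + f)/(2*(-2 + T)))
-73*(L(j, -7) - 72) = -73*((7 - 1*(-7))/(2*(-2 + 11)) - 72) = -73*((1/2)*(7 + 7)/9 - 72) = -73*((1/2)*(1/9)*14 - 72) = -73*(7/9 - 72) = -73*(-641/9) = 46793/9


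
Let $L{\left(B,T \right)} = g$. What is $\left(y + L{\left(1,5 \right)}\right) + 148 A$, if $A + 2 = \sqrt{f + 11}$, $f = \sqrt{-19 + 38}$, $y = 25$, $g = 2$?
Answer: $-269 + 148 \sqrt{11 + \sqrt{19}} \approx 311.02$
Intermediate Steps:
$L{\left(B,T \right)} = 2$
$f = \sqrt{19} \approx 4.3589$
$A = -2 + \sqrt{11 + \sqrt{19}}$ ($A = -2 + \sqrt{\sqrt{19} + 11} = -2 + \sqrt{11 + \sqrt{19}} \approx 1.919$)
$\left(y + L{\left(1,5 \right)}\right) + 148 A = \left(25 + 2\right) + 148 \left(-2 + \sqrt{11 + \sqrt{19}}\right) = 27 - \left(296 - 148 \sqrt{11 + \sqrt{19}}\right) = -269 + 148 \sqrt{11 + \sqrt{19}}$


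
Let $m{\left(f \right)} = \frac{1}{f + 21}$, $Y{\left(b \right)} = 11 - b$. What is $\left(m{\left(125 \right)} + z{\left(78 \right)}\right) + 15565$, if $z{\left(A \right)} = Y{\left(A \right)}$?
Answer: $\frac{2262709}{146} \approx 15498.0$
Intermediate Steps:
$z{\left(A \right)} = 11 - A$
$m{\left(f \right)} = \frac{1}{21 + f}$
$\left(m{\left(125 \right)} + z{\left(78 \right)}\right) + 15565 = \left(\frac{1}{21 + 125} + \left(11 - 78\right)\right) + 15565 = \left(\frac{1}{146} + \left(11 - 78\right)\right) + 15565 = \left(\frac{1}{146} - 67\right) + 15565 = - \frac{9781}{146} + 15565 = \frac{2262709}{146}$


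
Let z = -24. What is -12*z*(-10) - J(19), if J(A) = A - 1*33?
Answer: -2866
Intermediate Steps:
J(A) = -33 + A (J(A) = A - 33 = -33 + A)
-12*z*(-10) - J(19) = -12*(-24)*(-10) - (-33 + 19) = 288*(-10) - 1*(-14) = -2880 + 14 = -2866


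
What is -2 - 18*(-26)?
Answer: 466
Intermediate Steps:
-2 - 18*(-26) = -2 + 468 = 466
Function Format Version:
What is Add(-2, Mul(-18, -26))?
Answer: 466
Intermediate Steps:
Add(-2, Mul(-18, -26)) = Add(-2, 468) = 466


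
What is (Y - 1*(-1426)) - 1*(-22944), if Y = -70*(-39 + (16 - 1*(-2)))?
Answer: 25840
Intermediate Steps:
Y = 1470 (Y = -70*(-39 + (16 + 2)) = -70*(-39 + 18) = -70*(-21) = 1470)
(Y - 1*(-1426)) - 1*(-22944) = (1470 - 1*(-1426)) - 1*(-22944) = (1470 + 1426) + 22944 = 2896 + 22944 = 25840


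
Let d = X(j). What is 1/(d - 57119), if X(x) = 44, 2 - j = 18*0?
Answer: -1/57075 ≈ -1.7521e-5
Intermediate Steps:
j = 2 (j = 2 - 18*0 = 2 - 1*0 = 2 + 0 = 2)
d = 44
1/(d - 57119) = 1/(44 - 57119) = 1/(-57075) = -1/57075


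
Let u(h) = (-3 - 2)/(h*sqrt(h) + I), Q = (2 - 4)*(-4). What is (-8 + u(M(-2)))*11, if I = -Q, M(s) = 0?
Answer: -649/8 ≈ -81.125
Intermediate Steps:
Q = 8 (Q = -2*(-4) = 8)
I = -8 (I = -1*8 = -8)
u(h) = -5/(-8 + h**(3/2)) (u(h) = (-3 - 2)/(h*sqrt(h) - 8) = -5/(h**(3/2) - 8) = -5/(-8 + h**(3/2)))
(-8 + u(M(-2)))*11 = (-8 - 5/(-8 + 0**(3/2)))*11 = (-8 - 5/(-8 + 0))*11 = (-8 - 5/(-8))*11 = (-8 - 5*(-1/8))*11 = (-8 + 5/8)*11 = -59/8*11 = -649/8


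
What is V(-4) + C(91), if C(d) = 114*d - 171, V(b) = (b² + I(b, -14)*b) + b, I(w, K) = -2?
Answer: 10223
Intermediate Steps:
V(b) = b² - b (V(b) = (b² - 2*b) + b = b² - b)
C(d) = -171 + 114*d
V(-4) + C(91) = -4*(-1 - 4) + (-171 + 114*91) = -4*(-5) + (-171 + 10374) = 20 + 10203 = 10223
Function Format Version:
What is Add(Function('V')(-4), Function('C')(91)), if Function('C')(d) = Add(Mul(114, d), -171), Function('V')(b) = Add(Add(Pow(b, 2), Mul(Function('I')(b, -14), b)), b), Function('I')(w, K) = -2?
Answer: 10223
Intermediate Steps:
Function('V')(b) = Add(Pow(b, 2), Mul(-1, b)) (Function('V')(b) = Add(Add(Pow(b, 2), Mul(-2, b)), b) = Add(Pow(b, 2), Mul(-1, b)))
Function('C')(d) = Add(-171, Mul(114, d))
Add(Function('V')(-4), Function('C')(91)) = Add(Mul(-4, Add(-1, -4)), Add(-171, Mul(114, 91))) = Add(Mul(-4, -5), Add(-171, 10374)) = Add(20, 10203) = 10223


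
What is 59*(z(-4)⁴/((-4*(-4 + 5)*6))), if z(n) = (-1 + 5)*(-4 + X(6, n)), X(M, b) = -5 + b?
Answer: -53923168/3 ≈ -1.7974e+7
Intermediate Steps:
z(n) = -36 + 4*n (z(n) = (-1 + 5)*(-4 + (-5 + n)) = 4*(-9 + n) = -36 + 4*n)
59*(z(-4)⁴/((-4*(-4 + 5)*6))) = 59*((-36 + 4*(-4))⁴/((-4*(-4 + 5)*6))) = 59*((-36 - 16)⁴/((-4*1*6))) = 59*((-52)⁴/((-4*6))) = 59*(7311616/(-24)) = 59*(7311616*(-1/24)) = 59*(-913952/3) = -53923168/3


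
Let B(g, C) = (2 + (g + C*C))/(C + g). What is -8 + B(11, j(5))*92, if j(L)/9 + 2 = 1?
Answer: 4316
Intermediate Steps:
j(L) = -9 (j(L) = -18 + 9*1 = -18 + 9 = -9)
B(g, C) = (2 + g + C²)/(C + g) (B(g, C) = (2 + (g + C²))/(C + g) = (2 + g + C²)/(C + g))
-8 + B(11, j(5))*92 = -8 + ((2 + 11 + (-9)²)/(-9 + 11))*92 = -8 + ((2 + 11 + 81)/2)*92 = -8 + ((½)*94)*92 = -8 + 47*92 = -8 + 4324 = 4316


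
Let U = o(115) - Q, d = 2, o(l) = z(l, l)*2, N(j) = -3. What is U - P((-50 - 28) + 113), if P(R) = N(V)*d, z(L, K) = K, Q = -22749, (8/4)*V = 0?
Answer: 22985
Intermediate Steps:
V = 0 (V = (½)*0 = 0)
o(l) = 2*l (o(l) = l*2 = 2*l)
P(R) = -6 (P(R) = -3*2 = -6)
U = 22979 (U = 2*115 - 1*(-22749) = 230 + 22749 = 22979)
U - P((-50 - 28) + 113) = 22979 - 1*(-6) = 22979 + 6 = 22985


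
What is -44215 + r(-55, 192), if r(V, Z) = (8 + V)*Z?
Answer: -53239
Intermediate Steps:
r(V, Z) = Z*(8 + V)
-44215 + r(-55, 192) = -44215 + 192*(8 - 55) = -44215 + 192*(-47) = -44215 - 9024 = -53239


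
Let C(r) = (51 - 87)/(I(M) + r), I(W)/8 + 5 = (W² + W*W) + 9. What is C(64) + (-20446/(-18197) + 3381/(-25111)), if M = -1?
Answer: 8540568769/12794456276 ≈ 0.66752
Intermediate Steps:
I(W) = 32 + 16*W² (I(W) = -40 + 8*((W² + W*W) + 9) = -40 + 8*((W² + W²) + 9) = -40 + 8*(2*W² + 9) = -40 + 8*(9 + 2*W²) = -40 + (72 + 16*W²) = 32 + 16*W²)
C(r) = -36/(48 + r) (C(r) = (51 - 87)/((32 + 16*(-1)²) + r) = -36/((32 + 16*1) + r) = -36/((32 + 16) + r) = -36/(48 + r))
C(64) + (-20446/(-18197) + 3381/(-25111)) = -36/(48 + 64) + (-20446/(-18197) + 3381/(-25111)) = -36/112 + (-20446*(-1/18197) + 3381*(-1/25111)) = -36*1/112 + (20446/18197 - 3381/25111) = -9/28 + 451895449/456944867 = 8540568769/12794456276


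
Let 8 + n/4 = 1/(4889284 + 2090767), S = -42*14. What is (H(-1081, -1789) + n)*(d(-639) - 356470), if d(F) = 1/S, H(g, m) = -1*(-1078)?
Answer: -109310670743038525/293162142 ≈ -3.7287e+8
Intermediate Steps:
S = -588
H(g, m) = 1078
d(F) = -1/588 (d(F) = 1/(-588) = -1/588)
n = -223361628/6980051 (n = -32 + 4/(4889284 + 2090767) = -32 + 4/6980051 = -223361628/6980051 ≈ -32.000)
(H(-1081, -1789) + n)*(d(-639) - 356470) = (1078 - 223361628/6980051)*(-1/588 - 356470) = (7301133350/6980051)*(-209604361/588) = -109310670743038525/293162142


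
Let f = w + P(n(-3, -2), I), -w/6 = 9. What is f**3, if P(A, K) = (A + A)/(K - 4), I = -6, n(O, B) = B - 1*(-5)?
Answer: -20346417/125 ≈ -1.6277e+5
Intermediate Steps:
n(O, B) = 5 + B (n(O, B) = B + 5 = 5 + B)
P(A, K) = 2*A/(-4 + K) (P(A, K) = (2*A)/(-4 + K) = 2*A/(-4 + K))
w = -54 (w = -6*9 = -54)
f = -273/5 (f = -54 + 2*(5 - 2)/(-4 - 6) = -54 + 2*3/(-10) = -54 + 2*3*(-1/10) = -54 - 3/5 = -273/5 ≈ -54.600)
f**3 = (-273/5)**3 = -20346417/125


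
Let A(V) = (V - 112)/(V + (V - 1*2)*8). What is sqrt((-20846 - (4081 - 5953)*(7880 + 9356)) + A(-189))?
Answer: sqrt(95060971125011)/1717 ≈ 5678.5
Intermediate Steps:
A(V) = (-112 + V)/(-16 + 9*V) (A(V) = (-112 + V)/(V + (V - 2)*8) = (-112 + V)/(V + (-2 + V)*8) = (-112 + V)/(V + (-16 + 8*V)) = (-112 + V)/(-16 + 9*V))
sqrt((-20846 - (4081 - 5953)*(7880 + 9356)) + A(-189)) = sqrt((-20846 - (4081 - 5953)*(7880 + 9356)) + (-112 - 189)/(-16 + 9*(-189))) = sqrt((-20846 - (-1872)*17236) - 301/(-16 - 1701)) = sqrt((-20846 - 1*(-32265792)) - 301/(-1717)) = sqrt((-20846 + 32265792) - 1/1717*(-301)) = sqrt(32244946 + 301/1717) = sqrt(55364572583/1717) = sqrt(95060971125011)/1717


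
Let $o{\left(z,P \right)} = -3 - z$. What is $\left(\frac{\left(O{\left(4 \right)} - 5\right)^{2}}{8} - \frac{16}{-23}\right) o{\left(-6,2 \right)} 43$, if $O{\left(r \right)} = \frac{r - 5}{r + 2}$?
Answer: $\frac{1148573}{2208} \approx 520.19$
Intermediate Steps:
$O{\left(r \right)} = \frac{-5 + r}{2 + r}$
$\left(\frac{\left(O{\left(4 \right)} - 5\right)^{2}}{8} - \frac{16}{-23}\right) o{\left(-6,2 \right)} 43 = \left(\frac{\left(\frac{-5 + 4}{2 + 4} - 5\right)^{2}}{8} - \frac{16}{-23}\right) \left(-3 - -6\right) 43 = \left(\left(\frac{1}{6} \left(-1\right) - 5\right)^{2} \cdot \frac{1}{8} - - \frac{16}{23}\right) \left(-3 + 6\right) 43 = \left(\left(\frac{1}{6} \left(-1\right) - 5\right)^{2} \cdot \frac{1}{8} + \frac{16}{23}\right) 3 \cdot 43 = \left(\left(- \frac{1}{6} - 5\right)^{2} \cdot \frac{1}{8} + \frac{16}{23}\right) 3 \cdot 43 = \left(\left(- \frac{31}{6}\right)^{2} \cdot \frac{1}{8} + \frac{16}{23}\right) 3 \cdot 43 = \left(\frac{961}{36} \cdot \frac{1}{8} + \frac{16}{23}\right) 3 \cdot 43 = \left(\frac{961}{288} + \frac{16}{23}\right) 3 \cdot 43 = \frac{26711}{6624} \cdot 3 \cdot 43 = \frac{26711}{2208} \cdot 43 = \frac{1148573}{2208}$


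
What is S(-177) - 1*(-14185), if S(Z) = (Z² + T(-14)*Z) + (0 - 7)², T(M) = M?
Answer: 48041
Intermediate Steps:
S(Z) = 49 + Z² - 14*Z (S(Z) = (Z² - 14*Z) + (0 - 7)² = (Z² - 14*Z) + (-7)² = (Z² - 14*Z) + 49 = 49 + Z² - 14*Z)
S(-177) - 1*(-14185) = (49 + (-177)² - 14*(-177)) - 1*(-14185) = (49 + 31329 + 2478) + 14185 = 33856 + 14185 = 48041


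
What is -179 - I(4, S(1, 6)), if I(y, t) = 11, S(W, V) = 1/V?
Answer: -190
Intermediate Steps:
S(W, V) = 1/V
-179 - I(4, S(1, 6)) = -179 - 1*11 = -179 - 11 = -190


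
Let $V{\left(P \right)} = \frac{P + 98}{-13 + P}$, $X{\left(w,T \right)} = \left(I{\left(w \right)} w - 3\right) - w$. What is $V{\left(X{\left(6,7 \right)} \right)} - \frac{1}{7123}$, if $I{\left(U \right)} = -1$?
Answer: $- \frac{591237}{199444} \approx -2.9644$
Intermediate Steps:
$X{\left(w,T \right)} = -3 - 2 w$ ($X{\left(w,T \right)} = \left(- w - 3\right) - w = \left(-3 - w\right) - w = -3 - 2 w$)
$V{\left(P \right)} = \frac{98 + P}{-13 + P}$
$V{\left(X{\left(6,7 \right)} \right)} - \frac{1}{7123} = \frac{98 - 15}{-13 - 15} - \frac{1}{7123} = \frac{1}{-28} \cdot 83 - \frac{1}{7123} = \left(- \frac{1}{28}\right) 83 - \frac{1}{7123} = - \frac{83}{28} - \frac{1}{7123} = - \frac{591237}{199444}$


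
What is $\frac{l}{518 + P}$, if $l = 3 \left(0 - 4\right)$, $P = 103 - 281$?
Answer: $- \frac{3}{85} \approx -0.035294$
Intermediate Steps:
$P = -178$
$l = -12$ ($l = 3 \left(-4\right) = -12$)
$\frac{l}{518 + P} = \frac{1}{518 - 178} \left(-12\right) = \frac{1}{340} \left(-12\right) = - \frac{3}{85}$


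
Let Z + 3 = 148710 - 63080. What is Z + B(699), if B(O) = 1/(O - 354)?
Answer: 29541316/345 ≈ 85627.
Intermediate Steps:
Z = 85627 (Z = -3 + (148710 - 63080) = -3 + 85630 = 85627)
B(O) = 1/(-354 + O)
Z + B(699) = 85627 + 1/(-354 + 699) = 85627 + 1/345 = 29541316/345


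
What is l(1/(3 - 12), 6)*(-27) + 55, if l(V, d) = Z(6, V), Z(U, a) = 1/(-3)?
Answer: 64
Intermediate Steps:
Z(U, a) = -1/3
l(V, d) = -1/3
l(1/(3 - 12), 6)*(-27) + 55 = -1/3*(-27) + 55 = 9 + 55 = 64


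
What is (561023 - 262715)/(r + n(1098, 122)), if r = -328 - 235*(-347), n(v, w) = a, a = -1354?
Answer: 99436/26621 ≈ 3.7352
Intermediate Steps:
n(v, w) = -1354
r = 81217 (r = -328 + 81545 = 81217)
(561023 - 262715)/(r + n(1098, 122)) = (561023 - 262715)/(81217 - 1354) = 298308/79863 = 298308*(1/79863) = 99436/26621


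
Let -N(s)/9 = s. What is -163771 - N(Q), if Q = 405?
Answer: -160126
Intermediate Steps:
N(s) = -9*s
-163771 - N(Q) = -163771 - (-9)*405 = -163771 - 1*(-3645) = -163771 + 3645 = -160126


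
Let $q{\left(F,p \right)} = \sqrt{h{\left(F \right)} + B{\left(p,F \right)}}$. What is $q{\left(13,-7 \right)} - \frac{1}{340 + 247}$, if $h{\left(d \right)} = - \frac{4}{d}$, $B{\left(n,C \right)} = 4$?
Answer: $- \frac{1}{587} + \frac{4 \sqrt{39}}{13} \approx 1.9198$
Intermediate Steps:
$q{\left(F,p \right)} = \sqrt{4 - \frac{4}{F}}$ ($q{\left(F,p \right)} = \sqrt{- \frac{4}{F} + 4} = \sqrt{4 - \frac{4}{F}}$)
$q{\left(13,-7 \right)} - \frac{1}{340 + 247} = 2 \sqrt{\frac{-1 + 13}{13}} - \frac{1}{340 + 247} = 2 \sqrt{\frac{1}{13} \cdot 12} - \frac{1}{587} = 2 \sqrt{\frac{12}{13}} - \frac{1}{587} = 2 \frac{2 \sqrt{39}}{13} - \frac{1}{587} = \frac{4 \sqrt{39}}{13} - \frac{1}{587} = - \frac{1}{587} + \frac{4 \sqrt{39}}{13}$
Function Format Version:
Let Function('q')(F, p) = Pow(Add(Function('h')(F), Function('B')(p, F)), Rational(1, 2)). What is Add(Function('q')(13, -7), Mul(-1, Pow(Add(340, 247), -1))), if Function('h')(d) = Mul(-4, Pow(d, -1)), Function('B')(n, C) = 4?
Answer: Add(Rational(-1, 587), Mul(Rational(4, 13), Pow(39, Rational(1, 2)))) ≈ 1.9198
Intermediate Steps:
Function('q')(F, p) = Pow(Add(4, Mul(-4, Pow(F, -1))), Rational(1, 2)) (Function('q')(F, p) = Pow(Add(Mul(-4, Pow(F, -1)), 4), Rational(1, 2)) = Pow(Add(4, Mul(-4, Pow(F, -1))), Rational(1, 2)))
Add(Function('q')(13, -7), Mul(-1, Pow(Add(340, 247), -1))) = Add(Mul(2, Pow(Mul(Pow(13, -1), Add(-1, 13)), Rational(1, 2))), Mul(-1, Pow(Add(340, 247), -1))) = Add(Mul(2, Pow(Mul(Rational(1, 13), 12), Rational(1, 2))), Mul(-1, Pow(587, -1))) = Add(Mul(2, Pow(Rational(12, 13), Rational(1, 2))), Mul(-1, Rational(1, 587))) = Add(Mul(2, Mul(Rational(2, 13), Pow(39, Rational(1, 2)))), Rational(-1, 587)) = Add(Mul(Rational(4, 13), Pow(39, Rational(1, 2))), Rational(-1, 587)) = Add(Rational(-1, 587), Mul(Rational(4, 13), Pow(39, Rational(1, 2))))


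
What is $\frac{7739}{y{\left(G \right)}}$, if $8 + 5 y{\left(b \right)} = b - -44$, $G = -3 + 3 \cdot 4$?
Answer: $\frac{7739}{9} \approx 859.89$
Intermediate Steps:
$G = 9$ ($G = -3 + 12 = 9$)
$y{\left(b \right)} = \frac{36}{5} + \frac{b}{5}$ ($y{\left(b \right)} = - \frac{8}{5} + \frac{b - -44}{5} = - \frac{8}{5} + \frac{b + 44}{5} = - \frac{8}{5} + \frac{44 + b}{5} = - \frac{8}{5} + \left(\frac{44}{5} + \frac{b}{5}\right) = \frac{36}{5} + \frac{b}{5}$)
$\frac{7739}{y{\left(G \right)}} = \frac{7739}{\frac{36}{5} + \frac{1}{5} \cdot 9} = \frac{7739}{\frac{36}{5} + \frac{9}{5}} = \frac{7739}{9}$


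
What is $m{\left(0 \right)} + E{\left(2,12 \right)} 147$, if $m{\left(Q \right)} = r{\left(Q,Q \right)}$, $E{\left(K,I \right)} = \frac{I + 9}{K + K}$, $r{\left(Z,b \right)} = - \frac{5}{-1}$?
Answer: $\frac{3107}{4} \approx 776.75$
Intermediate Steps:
$r{\left(Z,b \right)} = 5$ ($r{\left(Z,b \right)} = \left(-5\right) \left(-1\right) = 5$)
$E{\left(K,I \right)} = \frac{9 + I}{2 K}$
$m{\left(Q \right)} = 5$
$m{\left(0 \right)} + E{\left(2,12 \right)} 147 = 5 + \frac{9 + 12}{2 \cdot 2} \cdot 147 = 5 + \frac{1}{2} \cdot \frac{1}{2} \cdot 21 \cdot 147 = 5 + \frac{21}{4} \cdot 147 = 5 + \frac{3087}{4} = \frac{3107}{4}$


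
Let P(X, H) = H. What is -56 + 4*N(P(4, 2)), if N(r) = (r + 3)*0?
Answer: -56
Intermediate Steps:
N(r) = 0 (N(r) = (3 + r)*0 = 0)
-56 + 4*N(P(4, 2)) = -56 + 4*0 = -56 + 0 = -56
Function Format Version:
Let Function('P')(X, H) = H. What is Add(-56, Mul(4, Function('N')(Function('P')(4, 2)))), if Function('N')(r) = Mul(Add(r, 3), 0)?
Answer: -56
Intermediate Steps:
Function('N')(r) = 0 (Function('N')(r) = Mul(Add(3, r), 0) = 0)
Add(-56, Mul(4, Function('N')(Function('P')(4, 2)))) = Add(-56, Mul(4, 0)) = Add(-56, 0) = -56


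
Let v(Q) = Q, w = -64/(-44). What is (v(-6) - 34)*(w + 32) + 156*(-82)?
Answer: -155432/11 ≈ -14130.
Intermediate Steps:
w = 16/11 (w = -64*(-1/44) = 16/11 ≈ 1.4545)
(v(-6) - 34)*(w + 32) + 156*(-82) = (-6 - 34)*(16/11 + 32) + 156*(-82) = -40*368/11 - 12792 = -14720/11 - 12792 = -155432/11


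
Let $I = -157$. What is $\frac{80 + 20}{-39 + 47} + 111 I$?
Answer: $- \frac{34829}{2} \approx -17415.0$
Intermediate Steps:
$\frac{80 + 20}{-39 + 47} + 111 I = \frac{80 + 20}{-39 + 47} + 111 \left(-157\right) = \frac{100}{8} - 17427 = 100 \cdot \frac{1}{8} - 17427 = \frac{25}{2} - 17427 = - \frac{34829}{2}$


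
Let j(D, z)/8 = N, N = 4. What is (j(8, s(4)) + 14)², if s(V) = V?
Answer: 2116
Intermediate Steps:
j(D, z) = 32 (j(D, z) = 8*4 = 32)
(j(8, s(4)) + 14)² = (32 + 14)² = 46² = 2116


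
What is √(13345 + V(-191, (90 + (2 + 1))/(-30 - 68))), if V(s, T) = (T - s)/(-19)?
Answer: √943531070/266 ≈ 115.48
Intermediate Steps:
V(s, T) = -T/19 + s/19 (V(s, T) = (T - s)*(-1/19) = -T/19 + s/19)
√(13345 + V(-191, (90 + (2 + 1))/(-30 - 68))) = √(13345 + (-(90 + (2 + 1))/(19*(-30 - 68)) + (1/19)*(-191))) = √(13345 + (-(90 + 3)/(19*(-98)) - 191/19)) = √(13345 + (-93*(-1)/(19*98) - 191/19)) = √(13345 + (-1/19*(-93/98) - 191/19)) = √(13345 + (93/1862 - 191/19)) = √(13345 - 18625/1862) = √(24829765/1862) = √943531070/266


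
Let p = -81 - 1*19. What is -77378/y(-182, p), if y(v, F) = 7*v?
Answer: 5527/91 ≈ 60.736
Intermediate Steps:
p = -100 (p = -81 - 19 = -100)
-77378/y(-182, p) = -77378/(7*(-182)) = -77378/(-1274) = -77378*(-1/1274) = 5527/91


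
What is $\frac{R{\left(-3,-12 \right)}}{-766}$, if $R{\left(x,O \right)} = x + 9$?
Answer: $- \frac{3}{383} \approx -0.0078329$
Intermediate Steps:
$R{\left(x,O \right)} = 9 + x$
$\frac{R{\left(-3,-12 \right)}}{-766} = \frac{9 - 3}{-766} = 6 \left(- \frac{1}{766}\right) = - \frac{3}{383}$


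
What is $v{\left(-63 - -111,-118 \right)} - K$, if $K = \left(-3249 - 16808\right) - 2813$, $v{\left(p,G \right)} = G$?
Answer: $22752$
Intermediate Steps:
$K = -22870$ ($K = -20057 - 2813 = -22870$)
$v{\left(-63 - -111,-118 \right)} - K = -118 - -22870 = -118 + 22870 = 22752$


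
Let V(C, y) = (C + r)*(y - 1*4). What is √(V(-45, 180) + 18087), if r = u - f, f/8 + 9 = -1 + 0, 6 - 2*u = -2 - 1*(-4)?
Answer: √24599 ≈ 156.84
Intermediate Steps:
u = 2 (u = 3 - (-2 - 1*(-4))/2 = 3 - (-2 + 4)/2 = 3 - ½*2 = 3 - 1 = 2)
f = -80 (f = -72 + 8*(-1 + 0) = -72 + 8*(-1) = -72 - 8 = -80)
r = 82 (r = 2 - 1*(-80) = 2 + 80 = 82)
V(C, y) = (-4 + y)*(82 + C) (V(C, y) = (C + 82)*(y - 1*4) = (82 + C)*(y - 4) = (82 + C)*(-4 + y) = (-4 + y)*(82 + C))
√(V(-45, 180) + 18087) = √((-328 - 4*(-45) + 82*180 - 45*180) + 18087) = √((-328 + 180 + 14760 - 8100) + 18087) = √(6512 + 18087) = √24599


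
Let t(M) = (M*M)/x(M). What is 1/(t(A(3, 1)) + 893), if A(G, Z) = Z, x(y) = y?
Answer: 1/894 ≈ 0.0011186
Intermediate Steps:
t(M) = M (t(M) = (M*M)/M = M²/M = M)
1/(t(A(3, 1)) + 893) = 1/(1 + 893) = 1/894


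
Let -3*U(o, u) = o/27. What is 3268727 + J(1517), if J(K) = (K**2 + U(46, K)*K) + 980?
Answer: 451180894/81 ≈ 5.5701e+6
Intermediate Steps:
U(o, u) = -o/81 (U(o, u) = -o/(3*27) = -o/81)
J(K) = 980 + K**2 - 46*K/81 (J(K) = (K**2 + (-1/81*46)*K) + 980 = (K**2 - 46*K/81) + 980 = 980 + K**2 - 46*K/81)
3268727 + J(1517) = 3268727 + (980 + 1517**2 - 46/81*1517) = 3268727 + (980 + 2301289 - 69782/81) = 3268727 + 186414007/81 = 451180894/81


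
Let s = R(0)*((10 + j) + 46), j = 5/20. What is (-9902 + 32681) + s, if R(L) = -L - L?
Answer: 22779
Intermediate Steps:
j = ¼ (j = 5*(1/20) = ¼ ≈ 0.25000)
R(L) = -2*L
s = 0 (s = (-2*0)*((10 + ¼) + 46) = 0*(41/4 + 46) = 0*(225/4) = 0)
(-9902 + 32681) + s = (-9902 + 32681) + 0 = 22779 + 0 = 22779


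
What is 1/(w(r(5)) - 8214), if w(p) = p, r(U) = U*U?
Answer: -1/8189 ≈ -0.00012212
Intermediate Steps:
r(U) = U²
1/(w(r(5)) - 8214) = 1/(5² - 8214) = 1/(25 - 8214) = 1/(-8189) = -1/8189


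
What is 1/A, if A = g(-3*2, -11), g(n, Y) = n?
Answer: -1/6 ≈ -0.16667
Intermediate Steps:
A = -6 (A = -3*2 = -6)
1/A = 1/(-6) = -1/6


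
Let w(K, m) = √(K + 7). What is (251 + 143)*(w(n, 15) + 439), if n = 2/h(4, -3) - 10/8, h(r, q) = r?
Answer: 173951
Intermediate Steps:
n = -¾ (n = 2/4 - 10/8 = 2*(¼) - 10*⅛ = ½ - 5/4 = -¾ ≈ -0.75000)
w(K, m) = √(7 + K)
(251 + 143)*(w(n, 15) + 439) = (251 + 143)*(√(7 - ¾) + 439) = 394*(√(25/4) + 439) = 394*(5/2 + 439) = 394*(883/2) = 173951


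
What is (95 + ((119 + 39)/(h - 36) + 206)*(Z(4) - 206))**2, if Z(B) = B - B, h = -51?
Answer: 13330669952161/7569 ≈ 1.7612e+9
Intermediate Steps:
Z(B) = 0
(95 + ((119 + 39)/(h - 36) + 206)*(Z(4) - 206))**2 = (95 + ((119 + 39)/(-51 - 36) + 206)*(0 - 206))**2 = (95 + (158/(-87) + 206)*(-206))**2 = (95 + (158*(-1/87) + 206)*(-206))**2 = (95 + (-158/87 + 206)*(-206))**2 = (95 + (17764/87)*(-206))**2 = (95 - 3659384/87)**2 = (-3651119/87)**2 = 13330669952161/7569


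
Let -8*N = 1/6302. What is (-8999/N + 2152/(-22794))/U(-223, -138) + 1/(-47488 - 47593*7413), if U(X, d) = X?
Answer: -1214841647071365528749/597120384566181 ≈ -2.0345e+6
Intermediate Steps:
N = -1/50416 (N = -⅛/6302 = -⅛*1/6302 = -1/50416 ≈ -1.9835e-5)
(-8999/N + 2152/(-22794))/U(-223, -138) + 1/(-47488 - 47593*7413) = (-8999/(-1/50416) + 2152/(-22794))/(-223) + 1/(-47488 - 47593*7413) = (-8999*(-50416) + 2152*(-1/22794))*(-1/223) + (1/7413)/(-95081) = (453693584 - 1076/11397)*(-1/223) - 1/95081*1/7413 = (5170745775772/11397)*(-1/223) - 1/704835453 = -5170745775772/2541531 - 1/704835453 = -1214841647071365528749/597120384566181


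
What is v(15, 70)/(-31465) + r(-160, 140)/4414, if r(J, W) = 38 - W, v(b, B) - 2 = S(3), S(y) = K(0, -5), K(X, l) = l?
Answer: -1598094/69443255 ≈ -0.023013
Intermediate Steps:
S(y) = -5
v(b, B) = -3 (v(b, B) = 2 - 5 = -3)
v(15, 70)/(-31465) + r(-160, 140)/4414 = -3/(-31465) + (38 - 1*140)/4414 = -3*(-1/31465) + (38 - 140)*(1/4414) = 3/31465 - 102*1/4414 = 3/31465 - 51/2207 = -1598094/69443255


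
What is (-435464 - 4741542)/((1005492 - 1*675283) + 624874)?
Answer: -5177006/955083 ≈ -5.4205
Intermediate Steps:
(-435464 - 4741542)/((1005492 - 1*675283) + 624874) = -5177006/((1005492 - 675283) + 624874) = -5177006/(330209 + 624874) = -5177006/955083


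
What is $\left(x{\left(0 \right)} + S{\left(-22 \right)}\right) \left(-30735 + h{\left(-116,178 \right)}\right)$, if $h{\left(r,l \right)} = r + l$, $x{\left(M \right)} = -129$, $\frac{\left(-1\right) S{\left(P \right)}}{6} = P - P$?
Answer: $3956817$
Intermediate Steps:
$S{\left(P \right)} = 0$ ($S{\left(P \right)} = - 6 \left(P - P\right) = \left(-6\right) 0 = 0$)
$h{\left(r,l \right)} = l + r$
$\left(x{\left(0 \right)} + S{\left(-22 \right)}\right) \left(-30735 + h{\left(-116,178 \right)}\right) = \left(-129 + 0\right) \left(-30735 + \left(178 - 116\right)\right) = - 129 \left(-30735 + 62\right) = \left(-129\right) \left(-30673\right) = 3956817$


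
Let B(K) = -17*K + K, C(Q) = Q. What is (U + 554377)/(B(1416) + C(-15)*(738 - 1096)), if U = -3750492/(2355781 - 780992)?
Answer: -16472133037/513618918 ≈ -32.071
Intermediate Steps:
B(K) = -16*K
U = -70764/29713 (U = -3750492/1574789 = -3750492*1/1574789 = -70764/29713 ≈ -2.3816)
(U + 554377)/(B(1416) + C(-15)*(738 - 1096)) = (-70764/29713 + 554377)/(-16*1416 - 15*(738 - 1096)) = 16472133037/(29713*(-22656 - 15*(-358))) = 16472133037/(29713*(-22656 + 5370)) = (16472133037/29713)/(-17286) = (16472133037/29713)*(-1/17286) = -16472133037/513618918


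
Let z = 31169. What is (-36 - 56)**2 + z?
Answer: 39633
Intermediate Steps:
(-36 - 56)**2 + z = (-36 - 56)**2 + 31169 = (-92)**2 + 31169 = 8464 + 31169 = 39633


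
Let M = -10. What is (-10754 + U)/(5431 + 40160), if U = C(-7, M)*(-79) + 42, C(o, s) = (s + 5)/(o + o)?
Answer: -50121/212758 ≈ -0.23558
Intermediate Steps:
C(o, s) = (5 + s)/(2*o) (C(o, s) = (5 + s)/((2*o)) = (5 + s)*(1/(2*o)) = (5 + s)/(2*o))
U = 193/14 (U = ((½)*(5 - 10)/(-7))*(-79) + 42 = ((½)*(-⅐)*(-5))*(-79) + 42 = (5/14)*(-79) + 42 = -395/14 + 42 = 193/14 ≈ 13.786)
(-10754 + U)/(5431 + 40160) = (-10754 + 193/14)/(5431 + 40160) = -150363/14/45591 = -150363/14*1/45591 = -50121/212758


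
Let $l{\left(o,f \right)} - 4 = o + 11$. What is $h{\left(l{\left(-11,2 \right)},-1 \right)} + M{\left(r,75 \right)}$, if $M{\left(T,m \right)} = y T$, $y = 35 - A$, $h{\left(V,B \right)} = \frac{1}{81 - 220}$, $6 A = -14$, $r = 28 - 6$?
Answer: $\frac{342493}{417} \approx 821.33$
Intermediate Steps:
$r = 22$ ($r = 28 - 6 = 22$)
$A = - \frac{7}{3}$ ($A = \frac{1}{6} \left(-14\right) = - \frac{7}{3} \approx -2.3333$)
$l{\left(o,f \right)} = 15 + o$ ($l{\left(o,f \right)} = 4 + \left(o + 11\right) = 4 + \left(11 + o\right) = 15 + o$)
$h{\left(V,B \right)} = - \frac{1}{139}$ ($h{\left(V,B \right)} = \frac{1}{-139} = - \frac{1}{139}$)
$y = \frac{112}{3}$ ($y = 35 - - \frac{7}{3} = 35 + \frac{7}{3} = \frac{112}{3} \approx 37.333$)
$M{\left(T,m \right)} = \frac{112 T}{3}$
$h{\left(l{\left(-11,2 \right)},-1 \right)} + M{\left(r,75 \right)} = - \frac{1}{139} + \frac{112}{3} \cdot 22 = - \frac{1}{139} + \frac{2464}{3} = \frac{342493}{417}$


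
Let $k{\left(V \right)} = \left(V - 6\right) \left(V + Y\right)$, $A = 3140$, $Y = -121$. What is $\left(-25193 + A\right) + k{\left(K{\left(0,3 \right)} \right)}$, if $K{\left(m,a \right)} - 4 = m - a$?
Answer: $-21453$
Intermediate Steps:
$K{\left(m,a \right)} = 4 + m - a$ ($K{\left(m,a \right)} = 4 - \left(a - m\right) = 4 + m - a$)
$k{\left(V \right)} = \left(-121 + V\right) \left(-6 + V\right)$ ($k{\left(V \right)} = \left(V - 6\right) \left(V - 121\right) = \left(-6 + V\right) \left(-121 + V\right) = \left(-121 + V\right) \left(-6 + V\right)$)
$\left(-25193 + A\right) + k{\left(K{\left(0,3 \right)} \right)} = \left(-25193 + 3140\right) + \left(726 + \left(4 + 0 - 3\right)^{2} - 127 \left(4 + 0 - 3\right)\right) = -22053 + \left(726 + \left(4 + 0 - 3\right)^{2} - 127 \left(4 + 0 - 3\right)\right) = -22053 + \left(726 + 1^{2} - 127\right) = -22053 + \left(726 + 1 - 127\right) = -22053 + 600 = -21453$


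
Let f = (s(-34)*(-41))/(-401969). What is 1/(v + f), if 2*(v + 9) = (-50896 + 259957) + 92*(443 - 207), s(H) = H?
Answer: 803938/92756353807 ≈ 8.6672e-6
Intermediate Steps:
f = -1394/401969 (f = -34*(-41)/(-401969) = 1394*(-1/401969) = -1394/401969 ≈ -0.0034679)
v = 230755/2 (v = -9 + ((-50896 + 259957) + 92*(443 - 207))/2 = -9 + (209061 + 92*236)/2 = -9 + (209061 + 21712)/2 = -9 + (1/2)*230773 = -9 + 230773/2 = 230755/2 ≈ 1.1538e+5)
1/(v + f) = 1/(230755/2 - 1394/401969) = 1/(92756353807/803938) = 803938/92756353807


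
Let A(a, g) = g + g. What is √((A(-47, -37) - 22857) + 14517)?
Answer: I*√8414 ≈ 91.728*I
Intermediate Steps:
A(a, g) = 2*g
√((A(-47, -37) - 22857) + 14517) = √((2*(-37) - 22857) + 14517) = √((-74 - 22857) + 14517) = √(-22931 + 14517) = √(-8414) = I*√8414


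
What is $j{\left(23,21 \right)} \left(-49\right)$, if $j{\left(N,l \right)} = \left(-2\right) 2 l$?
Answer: $4116$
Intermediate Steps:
$j{\left(N,l \right)} = - 4 l$
$j{\left(23,21 \right)} \left(-49\right) = \left(-4\right) 21 \left(-49\right) = \left(-84\right) \left(-49\right) = 4116$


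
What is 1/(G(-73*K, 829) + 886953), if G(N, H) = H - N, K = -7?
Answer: 1/887271 ≈ 1.1271e-6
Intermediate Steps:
1/(G(-73*K, 829) + 886953) = 1/((829 - (-73)*(-7)) + 886953) = 1/((829 - 1*511) + 886953) = 1/((829 - 511) + 886953) = 1/(318 + 886953) = 1/887271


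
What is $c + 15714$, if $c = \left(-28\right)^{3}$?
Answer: $-6238$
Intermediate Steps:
$c = -21952$
$c + 15714 = -21952 + 15714 = -6238$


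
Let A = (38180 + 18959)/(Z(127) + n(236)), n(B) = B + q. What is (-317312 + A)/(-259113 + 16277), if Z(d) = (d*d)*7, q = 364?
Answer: 36015806797/27562614508 ≈ 1.3067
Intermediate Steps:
Z(d) = 7*d² (Z(d) = d²*7 = 7*d²)
n(B) = 364 + B (n(B) = B + 364 = 364 + B)
A = 57139/113503 (A = (38180 + 18959)/(7*127² + (364 + 236)) = 57139/(7*16129 + 600) = 57139/(112903 + 600) = 57139/113503 ≈ 0.50341)
(-317312 + A)/(-259113 + 16277) = (-317312 + 57139/113503)/(-259113 + 16277) = -36015806797/113503/(-242836) = -36015806797/113503*(-1/242836) = 36015806797/27562614508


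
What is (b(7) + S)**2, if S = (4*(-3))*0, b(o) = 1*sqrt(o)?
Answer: 7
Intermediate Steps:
b(o) = sqrt(o)
S = 0 (S = -12*0 = 0)
(b(7) + S)**2 = (sqrt(7) + 0)**2 = (sqrt(7))**2 = 7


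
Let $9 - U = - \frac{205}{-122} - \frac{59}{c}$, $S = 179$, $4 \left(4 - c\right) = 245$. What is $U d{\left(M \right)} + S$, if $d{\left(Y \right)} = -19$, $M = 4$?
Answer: $\frac{1662507}{27938} \approx 59.507$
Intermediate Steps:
$c = - \frac{229}{4}$ ($c = 4 - \frac{245}{4} = - \frac{229}{4} \approx -57.25$)
$U = \frac{175705}{27938}$ ($U = 9 - \left(- \frac{205}{-122} - \frac{59}{- \frac{229}{4}}\right) = 9 - \left(\left(-205\right) \left(- \frac{1}{122}\right) - - \frac{236}{229}\right) = 9 - \left(\frac{205}{122} + \frac{236}{229}\right) = 9 - \frac{75737}{27938} = \frac{175705}{27938} \approx 6.2891$)
$U d{\left(M \right)} + S = \frac{175705}{27938} \left(-19\right) + 179 = - \frac{3338395}{27938} + 179 = \frac{1662507}{27938}$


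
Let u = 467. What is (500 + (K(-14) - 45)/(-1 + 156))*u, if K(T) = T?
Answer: 36164947/155 ≈ 2.3332e+5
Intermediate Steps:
(500 + (K(-14) - 45)/(-1 + 156))*u = (500 + (-14 - 45)/(-1 + 156))*467 = (500 - 59/155)*467 = (77441/155)*467 = 36164947/155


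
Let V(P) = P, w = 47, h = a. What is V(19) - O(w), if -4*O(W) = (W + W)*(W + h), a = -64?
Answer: -761/2 ≈ -380.50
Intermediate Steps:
h = -64
O(W) = -W*(-64 + W)/2 (O(W) = -(W + W)*(W - 64)/4 = -2*W*(-64 + W)/4 = -W*(-64 + W)/2)
V(19) - O(w) = 19 - 47*(64 - 1*47)/2 = 19 - 47*(64 - 47)/2 = 19 - 47*17/2 = 19 - 1*799/2 = 19 - 799/2 = -761/2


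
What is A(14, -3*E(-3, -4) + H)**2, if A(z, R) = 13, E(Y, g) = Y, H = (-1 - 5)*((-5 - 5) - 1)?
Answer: 169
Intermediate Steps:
H = 66 (H = -6*(-10 - 1) = -6*(-11) = 66)
A(14, -3*E(-3, -4) + H)**2 = 13**2 = 169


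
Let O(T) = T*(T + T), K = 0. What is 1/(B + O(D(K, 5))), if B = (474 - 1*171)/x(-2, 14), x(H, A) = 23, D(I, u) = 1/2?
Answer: 46/629 ≈ 0.073132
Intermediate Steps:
D(I, u) = 1/2
O(T) = 2*T**2 (O(T) = T*(2*T) = 2*T**2)
B = 303/23 (B = (474 - 1*171)/23 = (474 - 171)*(1/23) = 303*(1/23) = 303/23 ≈ 13.174)
1/(B + O(D(K, 5))) = 1/(303/23 + 2*(1/2)**2) = 1/(303/23 + 2*(1/4)) = 1/(303/23 + 1/2) = 1/(629/46) = 46/629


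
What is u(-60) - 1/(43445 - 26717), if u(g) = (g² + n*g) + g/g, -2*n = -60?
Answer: 30127127/16728 ≈ 1801.0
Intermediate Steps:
n = 30 (n = -½*(-60) = 30)
u(g) = 1 + g² + 30*g (u(g) = (g² + 30*g) + g/g = (g² + 30*g) + 1 = 1 + g² + 30*g)
u(-60) - 1/(43445 - 26717) = (1 + (-60)² + 30*(-60)) - 1/(43445 - 26717) = (1 + 3600 - 1800) - 1/16728 = 1801 - 1*1/16728 = 1801 - 1/16728 = 30127127/16728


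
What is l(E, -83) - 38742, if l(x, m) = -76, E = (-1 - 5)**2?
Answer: -38818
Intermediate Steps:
E = 36 (E = (-6)**2 = 36)
l(E, -83) - 38742 = -76 - 38742 = -38818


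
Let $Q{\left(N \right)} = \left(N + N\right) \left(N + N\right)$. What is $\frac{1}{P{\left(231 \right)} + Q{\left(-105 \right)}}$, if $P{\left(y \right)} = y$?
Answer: $\frac{1}{44331} \approx 2.2558 \cdot 10^{-5}$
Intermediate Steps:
$Q{\left(N \right)} = 4 N^{2}$ ($Q{\left(N \right)} = 2 N 2 N = 4 N^{2}$)
$\frac{1}{P{\left(231 \right)} + Q{\left(-105 \right)}} = \frac{1}{231 + 4 \left(-105\right)^{2}} = \frac{1}{231 + 4 \cdot 11025} = \frac{1}{231 + 44100} = \frac{1}{44331}$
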